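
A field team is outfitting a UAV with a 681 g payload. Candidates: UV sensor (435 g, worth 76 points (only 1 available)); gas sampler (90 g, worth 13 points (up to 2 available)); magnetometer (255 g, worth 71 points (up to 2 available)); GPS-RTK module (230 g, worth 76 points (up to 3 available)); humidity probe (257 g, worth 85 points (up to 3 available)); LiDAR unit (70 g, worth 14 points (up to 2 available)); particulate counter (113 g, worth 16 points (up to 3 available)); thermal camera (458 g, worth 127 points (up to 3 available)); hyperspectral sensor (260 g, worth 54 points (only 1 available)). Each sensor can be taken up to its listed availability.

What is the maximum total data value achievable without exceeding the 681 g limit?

Ranking by ratio (data value/g): humidity probe 0.33, GPS-RTK module 0.33, magnetometer 0.28.
2×humidity probe + 2×LiDAR unit uses 654 of the 681 g and totals 198.

198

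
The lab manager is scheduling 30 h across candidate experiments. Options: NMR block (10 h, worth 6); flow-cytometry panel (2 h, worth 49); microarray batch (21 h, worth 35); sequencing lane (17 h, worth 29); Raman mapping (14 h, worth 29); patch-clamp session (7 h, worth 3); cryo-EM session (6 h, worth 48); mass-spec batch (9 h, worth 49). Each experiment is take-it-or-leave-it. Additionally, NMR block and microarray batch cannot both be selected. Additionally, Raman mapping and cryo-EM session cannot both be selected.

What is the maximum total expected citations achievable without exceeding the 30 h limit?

152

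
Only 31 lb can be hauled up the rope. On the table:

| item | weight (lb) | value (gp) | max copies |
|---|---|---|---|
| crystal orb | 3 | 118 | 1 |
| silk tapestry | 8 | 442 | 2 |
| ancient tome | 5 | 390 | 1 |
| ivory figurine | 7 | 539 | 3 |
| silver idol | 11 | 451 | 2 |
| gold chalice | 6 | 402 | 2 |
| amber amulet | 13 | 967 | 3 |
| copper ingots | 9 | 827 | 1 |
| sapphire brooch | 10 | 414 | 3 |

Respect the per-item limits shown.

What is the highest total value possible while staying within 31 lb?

A density-first pass picks crystal orb + ancient tome + 2×ivory figurine + copper ingots — 2413 at 31 lb.
Replace crystal orb and ancient tome with ivory figurine: the trade gains 31 net, giving 2444 at 30 lb.
No other feasible combination exceeds 2444.

2444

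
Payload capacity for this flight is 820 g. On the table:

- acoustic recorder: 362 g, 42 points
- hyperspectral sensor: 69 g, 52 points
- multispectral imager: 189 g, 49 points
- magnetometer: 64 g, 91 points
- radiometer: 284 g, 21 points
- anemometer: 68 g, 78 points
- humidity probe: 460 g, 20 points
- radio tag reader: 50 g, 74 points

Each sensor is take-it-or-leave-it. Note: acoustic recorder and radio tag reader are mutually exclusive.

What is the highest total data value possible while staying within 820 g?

365

Taking hyperspectral sensor + multispectral imager + magnetometer + radiometer + anemometer + radio tag reader: 724 g used, 365 in data value.
The closest alternative, hyperspectral sensor + multispectral imager + magnetometer + anemometer + radio tag reader, reaches only 344.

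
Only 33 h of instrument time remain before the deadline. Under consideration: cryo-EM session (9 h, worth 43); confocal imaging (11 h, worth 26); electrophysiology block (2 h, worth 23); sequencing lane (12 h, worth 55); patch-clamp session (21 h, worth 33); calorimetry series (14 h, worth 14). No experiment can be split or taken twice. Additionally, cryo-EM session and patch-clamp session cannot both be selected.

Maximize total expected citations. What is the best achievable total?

124

A density-first pass picks cryo-EM session + electrophysiology block + sequencing lane — 121 at 23 h.
The 2 h tied up in electrophysiology block is better spent on confocal imaging — total rises to 124 (32 h).
Next best is cryo-EM session + electrophysiology block + sequencing lane at 121 (23 h) — short by 3.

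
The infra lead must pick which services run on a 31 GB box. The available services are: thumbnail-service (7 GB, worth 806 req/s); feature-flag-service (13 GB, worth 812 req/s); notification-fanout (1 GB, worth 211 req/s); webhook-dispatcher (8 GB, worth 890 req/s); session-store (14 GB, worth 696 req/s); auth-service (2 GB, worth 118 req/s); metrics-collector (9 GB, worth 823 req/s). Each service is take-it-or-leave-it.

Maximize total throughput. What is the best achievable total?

Density check — notification-fanout 211.00, thumbnail-service 115.14, webhook-dispatcher 111.25 are the best per GB.
Taking thumbnail-service + notification-fanout + webhook-dispatcher + auth-service + metrics-collector: 27 GB used, 2848 in throughput.
Runner-up thumbnail-service + feature-flag-service + notification-fanout + webhook-dispatcher + auth-service tops out at 2837.

2848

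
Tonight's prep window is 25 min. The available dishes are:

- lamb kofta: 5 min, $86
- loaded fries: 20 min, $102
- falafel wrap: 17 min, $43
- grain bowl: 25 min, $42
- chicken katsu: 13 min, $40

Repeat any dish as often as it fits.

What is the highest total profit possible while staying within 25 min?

Best packing: 5×lamb kofta — 25 min, 430 total.

430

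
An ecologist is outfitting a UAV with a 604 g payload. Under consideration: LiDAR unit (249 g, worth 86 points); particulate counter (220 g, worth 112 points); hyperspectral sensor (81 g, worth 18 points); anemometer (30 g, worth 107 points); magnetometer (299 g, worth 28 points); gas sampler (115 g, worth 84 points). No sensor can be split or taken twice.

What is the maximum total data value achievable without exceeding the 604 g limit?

323

Taking the top-ratio sensors first gives particulate counter + hyperspectral sensor + anemometer + gas sampler for 321 (446 g).
Dropping gas sampler frees 115 g; slotting in LiDAR unit (249 g) lifts the total to 323 at 580 g.
Every other selection either busts 604 g or fails to beat 323.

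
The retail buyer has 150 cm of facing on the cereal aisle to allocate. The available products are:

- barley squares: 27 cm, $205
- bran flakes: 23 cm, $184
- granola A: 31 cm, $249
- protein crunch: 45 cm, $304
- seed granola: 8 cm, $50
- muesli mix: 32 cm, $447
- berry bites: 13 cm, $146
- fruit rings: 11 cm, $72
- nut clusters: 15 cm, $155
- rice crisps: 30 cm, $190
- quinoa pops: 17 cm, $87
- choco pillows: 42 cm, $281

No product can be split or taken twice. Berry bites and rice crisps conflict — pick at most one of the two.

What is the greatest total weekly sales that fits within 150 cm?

Barley squares + bran flakes + granola A + seed granola + muesli mix + berry bites + nut clusters uses 149 of the 150 cm and totals 1436.
An exhaustive check of the 4096 subsets confirms 1436.

1436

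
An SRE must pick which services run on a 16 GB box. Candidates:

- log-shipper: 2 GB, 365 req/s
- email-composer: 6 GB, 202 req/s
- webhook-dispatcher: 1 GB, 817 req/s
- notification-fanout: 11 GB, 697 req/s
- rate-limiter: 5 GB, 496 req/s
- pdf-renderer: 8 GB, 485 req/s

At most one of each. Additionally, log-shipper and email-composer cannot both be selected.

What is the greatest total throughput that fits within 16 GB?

2163

Log-shipper + webhook-dispatcher + rate-limiter + pdf-renderer uses 16 of the 16 GB and totals 2163.
An exhaustive check of the 64 subsets confirms 2163.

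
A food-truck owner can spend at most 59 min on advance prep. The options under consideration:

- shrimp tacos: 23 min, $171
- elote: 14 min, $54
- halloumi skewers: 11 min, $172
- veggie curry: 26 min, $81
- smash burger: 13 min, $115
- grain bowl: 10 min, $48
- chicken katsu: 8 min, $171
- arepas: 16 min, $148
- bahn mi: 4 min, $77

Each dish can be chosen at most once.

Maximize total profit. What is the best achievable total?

Taking the top-ratio dishes first gives halloumi skewers + smash burger + chicken katsu + arepas + bahn mi for 683 (52 min).
Dropping arepas frees 16 min; slotting in shrimp tacos (23 min) lifts the total to 706 at 59 min.
Nothing else within 59 min beats 706.

706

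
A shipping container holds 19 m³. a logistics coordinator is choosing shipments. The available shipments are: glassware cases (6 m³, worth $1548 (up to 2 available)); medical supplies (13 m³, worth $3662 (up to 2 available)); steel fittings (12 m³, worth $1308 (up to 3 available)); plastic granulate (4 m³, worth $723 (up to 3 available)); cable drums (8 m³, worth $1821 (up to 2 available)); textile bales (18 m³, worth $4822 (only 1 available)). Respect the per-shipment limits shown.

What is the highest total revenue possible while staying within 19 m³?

Ranking by ratio (revenue/m³): medical supplies 281.69, textile bales 267.89, glassware cases 258.00, cable drums 227.62.
Glassware cases + medical supplies uses 19 of the 19 m³ and totals 5210.

5210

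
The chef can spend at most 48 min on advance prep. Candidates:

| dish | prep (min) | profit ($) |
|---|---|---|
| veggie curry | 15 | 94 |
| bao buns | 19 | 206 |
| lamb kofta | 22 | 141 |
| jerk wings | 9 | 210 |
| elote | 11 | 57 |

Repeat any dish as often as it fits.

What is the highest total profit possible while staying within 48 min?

The ratio ordering already packs tightly: 5×jerk wings, 45 min, 1050.

1050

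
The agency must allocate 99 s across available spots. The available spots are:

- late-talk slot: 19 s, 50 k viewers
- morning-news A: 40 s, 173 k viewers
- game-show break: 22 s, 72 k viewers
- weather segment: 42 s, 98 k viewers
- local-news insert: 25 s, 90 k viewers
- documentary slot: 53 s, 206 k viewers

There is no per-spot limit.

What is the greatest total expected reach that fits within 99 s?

Ranking by ratio (expected reach/s): morning-news A 4.33, documentary slot 3.89, local-news insert 3.60.
The ratio ordering already packs tightly: late-talk slot + 2×morning-news A, 99 s, 396.
Every other selection either busts 99 s or fails to beat 396.

396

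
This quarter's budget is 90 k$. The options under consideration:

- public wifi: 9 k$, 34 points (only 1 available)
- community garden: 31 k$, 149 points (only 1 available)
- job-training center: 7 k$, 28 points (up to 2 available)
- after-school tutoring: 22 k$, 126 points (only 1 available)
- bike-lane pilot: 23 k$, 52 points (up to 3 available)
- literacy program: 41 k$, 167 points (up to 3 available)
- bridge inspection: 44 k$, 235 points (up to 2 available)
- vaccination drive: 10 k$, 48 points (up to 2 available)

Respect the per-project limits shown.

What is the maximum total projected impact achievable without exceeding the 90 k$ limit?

470

Filling by ratio: after-school tutoring + bridge inspection + 2×vaccination drive for 457, with 4 k$ left unused.
Dropping after-school tutoring and 2×vaccination drive frees 42 k$; slotting in bridge inspection (44 k$) lifts the total to 470 at 88 k$.
That's the maximum — no swap from here does better than 470.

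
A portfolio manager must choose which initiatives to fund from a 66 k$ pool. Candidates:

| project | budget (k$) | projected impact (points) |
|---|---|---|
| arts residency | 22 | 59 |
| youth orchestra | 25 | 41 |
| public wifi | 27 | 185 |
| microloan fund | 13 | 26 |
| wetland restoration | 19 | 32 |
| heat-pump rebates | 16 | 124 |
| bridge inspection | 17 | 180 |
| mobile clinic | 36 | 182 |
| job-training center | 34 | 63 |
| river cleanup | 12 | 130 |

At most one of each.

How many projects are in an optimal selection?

3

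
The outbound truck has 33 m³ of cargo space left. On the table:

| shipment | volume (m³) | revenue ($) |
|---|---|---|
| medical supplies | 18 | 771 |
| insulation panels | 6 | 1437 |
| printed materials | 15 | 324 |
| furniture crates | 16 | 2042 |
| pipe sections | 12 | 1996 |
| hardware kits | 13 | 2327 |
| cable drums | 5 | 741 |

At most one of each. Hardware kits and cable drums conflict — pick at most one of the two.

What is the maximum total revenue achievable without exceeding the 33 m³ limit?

5760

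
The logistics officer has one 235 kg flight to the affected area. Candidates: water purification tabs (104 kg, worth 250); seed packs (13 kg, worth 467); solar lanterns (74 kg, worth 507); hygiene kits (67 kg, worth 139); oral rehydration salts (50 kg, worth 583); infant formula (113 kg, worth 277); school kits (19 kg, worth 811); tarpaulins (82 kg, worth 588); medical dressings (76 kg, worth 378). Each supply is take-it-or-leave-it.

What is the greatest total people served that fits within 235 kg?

2746

Filling by ratio: seed packs + hygiene kits + oral rehydration salts + school kits + tarpaulins for 2588, with 4 kg left unused.
Dropping hygiene kits and tarpaulins frees 149 kg; slotting in solar lanterns + medical dressings (150 kg) lifts the total to 2746 at 232 kg.
Next best is seed packs + hygiene kits + oral rehydration salts + school kits + tarpaulins at 2588 (231 kg) — short by 158.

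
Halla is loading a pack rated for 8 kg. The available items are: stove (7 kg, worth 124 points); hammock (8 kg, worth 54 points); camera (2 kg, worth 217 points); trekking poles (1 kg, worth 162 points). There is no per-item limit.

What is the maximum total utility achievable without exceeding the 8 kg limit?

1296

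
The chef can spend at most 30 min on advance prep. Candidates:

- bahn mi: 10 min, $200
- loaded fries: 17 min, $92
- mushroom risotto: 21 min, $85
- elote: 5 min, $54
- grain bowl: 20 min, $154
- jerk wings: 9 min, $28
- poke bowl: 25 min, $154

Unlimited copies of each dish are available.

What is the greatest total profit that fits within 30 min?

600

Best packing: 3×bahn mi — 30 min, 600 total.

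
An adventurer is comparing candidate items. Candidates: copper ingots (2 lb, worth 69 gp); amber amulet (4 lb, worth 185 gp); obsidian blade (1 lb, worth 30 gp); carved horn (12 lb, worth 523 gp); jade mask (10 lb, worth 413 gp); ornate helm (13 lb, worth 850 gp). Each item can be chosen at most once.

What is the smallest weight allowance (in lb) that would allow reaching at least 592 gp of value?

13

Minimise lb subject to total value ≥ 592.
Taking ornate helm gives 850 (≥ 592) for 13 lb.
Below 13 lb the best achievable stays under 592.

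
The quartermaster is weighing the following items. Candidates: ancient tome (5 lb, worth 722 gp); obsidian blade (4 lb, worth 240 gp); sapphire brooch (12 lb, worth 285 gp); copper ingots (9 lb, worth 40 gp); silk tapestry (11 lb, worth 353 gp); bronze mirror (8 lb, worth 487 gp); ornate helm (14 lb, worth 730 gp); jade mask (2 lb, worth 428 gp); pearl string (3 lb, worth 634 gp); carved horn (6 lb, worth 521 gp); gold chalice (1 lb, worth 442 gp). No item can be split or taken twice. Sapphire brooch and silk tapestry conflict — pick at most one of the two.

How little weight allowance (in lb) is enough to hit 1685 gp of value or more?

9

Look for the lowest-weight combination reaching 1685.
ancient tome + pearl string + gold chalice reaches 1798 using 9 lb.
No combination under 9 lb hits 1685.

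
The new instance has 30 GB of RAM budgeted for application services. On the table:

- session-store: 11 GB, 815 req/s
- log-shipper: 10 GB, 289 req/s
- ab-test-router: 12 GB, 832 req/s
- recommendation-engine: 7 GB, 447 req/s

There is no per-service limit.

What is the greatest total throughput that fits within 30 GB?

By throughput per GB: session-store 74.09, ab-test-router 69.33, recommendation-engine 63.86, log-shipper 28.90 lead.
Greedy by ratio would take 2×session-store + recommendation-engine: 29 GB used, total 2077.
The 11 GB tied up in session-store is better spent on ab-test-router — total rises to 2094 (30 GB).
That's the maximum — no swap from here does better than 2094.

2094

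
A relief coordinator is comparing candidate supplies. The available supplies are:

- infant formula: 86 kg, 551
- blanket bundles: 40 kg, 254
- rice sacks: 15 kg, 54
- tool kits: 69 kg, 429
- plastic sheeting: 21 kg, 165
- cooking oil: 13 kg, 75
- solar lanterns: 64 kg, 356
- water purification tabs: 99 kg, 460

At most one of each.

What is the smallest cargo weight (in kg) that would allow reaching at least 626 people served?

Look for the lowest-cargo combination reaching 626.
infant formula + cooking oil: 626 people served at 99 kg.
Any bundle with less than 99 kg falls short of 626.

99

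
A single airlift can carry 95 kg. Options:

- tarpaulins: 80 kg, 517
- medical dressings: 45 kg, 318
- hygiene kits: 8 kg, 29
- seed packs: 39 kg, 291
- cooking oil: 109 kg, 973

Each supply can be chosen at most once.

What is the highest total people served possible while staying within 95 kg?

638

The ratio ordering already packs tightly: medical dressings + hygiene kits + seed packs, 92 kg, 638.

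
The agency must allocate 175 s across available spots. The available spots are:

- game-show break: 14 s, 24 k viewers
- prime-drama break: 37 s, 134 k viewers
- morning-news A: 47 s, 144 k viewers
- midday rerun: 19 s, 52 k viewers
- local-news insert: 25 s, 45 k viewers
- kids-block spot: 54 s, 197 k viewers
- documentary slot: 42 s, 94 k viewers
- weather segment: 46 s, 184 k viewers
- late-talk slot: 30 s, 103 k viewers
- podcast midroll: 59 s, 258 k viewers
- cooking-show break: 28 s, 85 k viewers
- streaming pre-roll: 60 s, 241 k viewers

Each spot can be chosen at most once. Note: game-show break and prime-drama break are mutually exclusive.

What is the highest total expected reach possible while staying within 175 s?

696

By expected reach per s: podcast midroll 4.37, streaming pre-roll 4.02, weather segment 4.00, kids-block spot 3.65 lead.
Taking the top-ratio spots first gives weather segment + podcast midroll + streaming pre-roll for 683 (165 s).
Replace weather segment with kids-block spot: the trade gains 13 net, giving 696 at 173 s.
An exhaustive check of the 4096 subsets confirms 696.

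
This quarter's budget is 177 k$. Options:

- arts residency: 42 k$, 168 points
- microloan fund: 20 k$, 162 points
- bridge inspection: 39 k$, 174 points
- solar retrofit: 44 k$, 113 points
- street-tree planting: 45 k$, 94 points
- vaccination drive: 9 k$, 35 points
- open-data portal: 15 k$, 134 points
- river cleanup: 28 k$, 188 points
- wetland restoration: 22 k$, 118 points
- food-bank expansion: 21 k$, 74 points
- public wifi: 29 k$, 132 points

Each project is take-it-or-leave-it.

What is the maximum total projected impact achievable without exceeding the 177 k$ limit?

A density-first pass picks microloan fund + bridge inspection + vaccination drive + open-data portal + river cleanup + wetland restoration + public wifi — 943 at 162 k$.
The 9 k$ tied up in vaccination drive is better spent on food-bank expansion — total rises to 982 (174 k$).
That's the maximum — no swap from here does better than 982.

982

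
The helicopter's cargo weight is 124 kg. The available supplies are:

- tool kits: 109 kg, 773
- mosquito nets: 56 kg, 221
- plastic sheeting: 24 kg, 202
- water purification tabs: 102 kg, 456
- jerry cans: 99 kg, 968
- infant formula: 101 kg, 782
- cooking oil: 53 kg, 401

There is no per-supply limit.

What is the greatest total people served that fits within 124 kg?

1170

The ratio ordering already packs tightly: plastic sheeting + jerry cans, 123 kg, 1170.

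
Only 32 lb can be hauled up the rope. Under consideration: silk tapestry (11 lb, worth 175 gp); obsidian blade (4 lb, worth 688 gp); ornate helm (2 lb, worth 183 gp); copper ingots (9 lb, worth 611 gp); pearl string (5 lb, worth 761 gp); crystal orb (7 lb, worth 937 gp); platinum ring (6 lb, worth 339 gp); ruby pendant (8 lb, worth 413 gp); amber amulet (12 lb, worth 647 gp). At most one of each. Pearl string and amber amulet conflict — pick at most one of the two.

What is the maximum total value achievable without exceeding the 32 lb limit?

Taking the top-ratio items first gives obsidian blade + ornate helm + copper ingots + pearl string + crystal orb for 3180 (27 lb).
Dropping ornate helm frees 2 lb; slotting in platinum ring (6 lb) lifts the total to 3336 at 31 lb.

3336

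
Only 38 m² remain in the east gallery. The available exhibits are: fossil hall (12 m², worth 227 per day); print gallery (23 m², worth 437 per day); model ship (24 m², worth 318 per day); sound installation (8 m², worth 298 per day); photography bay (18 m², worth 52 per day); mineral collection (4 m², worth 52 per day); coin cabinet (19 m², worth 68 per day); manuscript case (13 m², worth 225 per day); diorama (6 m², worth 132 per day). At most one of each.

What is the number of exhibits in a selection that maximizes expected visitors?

Optimal total is 867.
print gallery + sound installation + diorama hits 867 at 37 m².
Every optimal selection uses 3 exhibits.

3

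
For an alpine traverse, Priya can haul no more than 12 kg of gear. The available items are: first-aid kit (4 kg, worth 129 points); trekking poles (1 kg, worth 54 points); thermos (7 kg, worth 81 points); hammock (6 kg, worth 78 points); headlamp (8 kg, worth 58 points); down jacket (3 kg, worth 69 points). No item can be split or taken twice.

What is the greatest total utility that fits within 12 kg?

The ratio heuristic lands on first-aid kit + trekking poles + down jacket (252) but leaves 4 kg idle.
Dropping down jacket frees 3 kg; slotting in thermos (7 kg) lifts the total to 264 at 12 kg.

264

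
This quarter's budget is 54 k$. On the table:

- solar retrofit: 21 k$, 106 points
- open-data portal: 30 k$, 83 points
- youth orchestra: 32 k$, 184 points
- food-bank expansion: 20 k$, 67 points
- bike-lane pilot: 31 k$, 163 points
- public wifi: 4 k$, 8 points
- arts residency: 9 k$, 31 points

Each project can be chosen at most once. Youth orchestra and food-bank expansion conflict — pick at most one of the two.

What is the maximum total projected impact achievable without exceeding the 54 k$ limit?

290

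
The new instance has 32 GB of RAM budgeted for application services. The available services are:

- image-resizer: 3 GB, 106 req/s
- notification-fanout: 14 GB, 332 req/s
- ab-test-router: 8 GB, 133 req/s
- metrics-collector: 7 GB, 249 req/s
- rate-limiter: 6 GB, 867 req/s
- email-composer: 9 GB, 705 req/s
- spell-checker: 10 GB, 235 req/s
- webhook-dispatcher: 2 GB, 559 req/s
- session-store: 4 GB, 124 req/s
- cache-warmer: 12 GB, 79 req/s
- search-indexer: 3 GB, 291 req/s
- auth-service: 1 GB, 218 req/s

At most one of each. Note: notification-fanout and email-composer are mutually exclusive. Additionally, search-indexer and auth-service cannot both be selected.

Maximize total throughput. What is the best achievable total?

Image-resizer + metrics-collector + rate-limiter + email-composer + webhook-dispatcher + session-store + auth-service uses 32 of the 32 GB and totals 2828.
No other feasible combination exceeds 2828.

2828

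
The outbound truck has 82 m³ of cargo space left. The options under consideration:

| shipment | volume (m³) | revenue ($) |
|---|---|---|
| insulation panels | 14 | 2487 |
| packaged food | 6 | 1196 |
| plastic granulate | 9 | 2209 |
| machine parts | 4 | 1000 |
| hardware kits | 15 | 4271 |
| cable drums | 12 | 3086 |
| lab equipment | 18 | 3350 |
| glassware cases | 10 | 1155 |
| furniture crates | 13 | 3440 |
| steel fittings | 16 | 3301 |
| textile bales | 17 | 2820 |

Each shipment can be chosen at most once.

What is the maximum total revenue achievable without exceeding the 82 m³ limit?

By revenue per m³: hardware kits 284.73, furniture crates 264.62, cable drums 257.17, machine parts 250.00 lead.
Taking the top-ratio shipments first gives packaged food + plastic granulate + machine parts + hardware kits + cable drums + furniture crates + steel fittings for 18503 (75 m³).
Replace packaged food and machine parts with textile bales: the trade gains 624 net, giving 19127 at 82 m³.

19127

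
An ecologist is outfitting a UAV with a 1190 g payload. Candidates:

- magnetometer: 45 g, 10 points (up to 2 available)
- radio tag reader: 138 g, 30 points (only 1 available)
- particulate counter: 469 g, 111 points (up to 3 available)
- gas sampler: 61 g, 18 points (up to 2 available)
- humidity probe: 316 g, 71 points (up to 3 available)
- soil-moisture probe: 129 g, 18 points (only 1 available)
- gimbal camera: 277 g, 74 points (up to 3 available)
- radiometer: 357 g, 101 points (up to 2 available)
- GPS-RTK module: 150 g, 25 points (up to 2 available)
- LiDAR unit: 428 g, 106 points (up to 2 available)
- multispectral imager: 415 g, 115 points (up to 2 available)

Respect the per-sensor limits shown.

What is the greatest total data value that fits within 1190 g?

335

A density-first pass picks magnetometer + 2×gas sampler + gimbal camera + 2×radiometer — 322 at 1158 g.
Dropping magnetometer and gas sampler and gimbal camera frees 383 g; slotting in multispectral imager (415 g) lifts the total to 335 at 1190 g.
Nothing else within 1190 g beats 335.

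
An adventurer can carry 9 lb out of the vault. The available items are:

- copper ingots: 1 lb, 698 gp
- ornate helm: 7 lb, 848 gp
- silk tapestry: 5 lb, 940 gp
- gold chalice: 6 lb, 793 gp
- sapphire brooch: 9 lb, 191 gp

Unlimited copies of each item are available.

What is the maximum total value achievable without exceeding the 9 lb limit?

Best packing: 9×copper ingots — 9 lb, 6282 total.
Every other selection either busts 9 lb or fails to beat 6282.

6282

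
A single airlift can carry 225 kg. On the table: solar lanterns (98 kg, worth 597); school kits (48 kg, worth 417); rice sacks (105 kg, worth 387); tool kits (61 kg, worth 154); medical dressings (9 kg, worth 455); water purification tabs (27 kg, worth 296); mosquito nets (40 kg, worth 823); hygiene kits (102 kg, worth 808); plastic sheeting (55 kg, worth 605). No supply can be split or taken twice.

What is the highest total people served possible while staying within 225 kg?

2691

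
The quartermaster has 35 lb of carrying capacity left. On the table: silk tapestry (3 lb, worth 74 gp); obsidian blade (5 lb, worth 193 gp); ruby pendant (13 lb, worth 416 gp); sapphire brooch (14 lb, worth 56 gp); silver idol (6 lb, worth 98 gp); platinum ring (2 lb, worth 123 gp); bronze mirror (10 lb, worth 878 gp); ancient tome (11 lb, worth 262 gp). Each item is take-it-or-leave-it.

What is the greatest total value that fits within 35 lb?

1684

By value per lb: bronze mirror 87.80, platinum ring 61.50, obsidian blade 38.60, ruby pendant 32.00 lead.
Best packing: silk tapestry + obsidian blade + ruby pendant + platinum ring + bronze mirror — 33 lb, 1684 total.
No other feasible combination exceeds 1684.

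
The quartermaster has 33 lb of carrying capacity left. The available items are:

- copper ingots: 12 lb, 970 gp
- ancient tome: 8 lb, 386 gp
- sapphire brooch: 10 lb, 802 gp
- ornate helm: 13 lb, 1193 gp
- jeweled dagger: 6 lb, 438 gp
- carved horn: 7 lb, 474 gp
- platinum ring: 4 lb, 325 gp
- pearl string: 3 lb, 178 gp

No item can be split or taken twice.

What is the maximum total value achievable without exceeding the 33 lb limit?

2758

Ranking by ratio (value/lb): ornate helm 91.77, platinum ring 81.25, copper ingots 80.83, sapphire brooch 80.20.
A density-first pass picks copper ingots + ornate helm + platinum ring + pearl string — 2666 at 32 lb.
Replace copper ingots and pearl string with sapphire brooch + jeweled dagger: the trade gains 92 net, giving 2758 at 33 lb.
Nothing else within 33 lb beats 2758.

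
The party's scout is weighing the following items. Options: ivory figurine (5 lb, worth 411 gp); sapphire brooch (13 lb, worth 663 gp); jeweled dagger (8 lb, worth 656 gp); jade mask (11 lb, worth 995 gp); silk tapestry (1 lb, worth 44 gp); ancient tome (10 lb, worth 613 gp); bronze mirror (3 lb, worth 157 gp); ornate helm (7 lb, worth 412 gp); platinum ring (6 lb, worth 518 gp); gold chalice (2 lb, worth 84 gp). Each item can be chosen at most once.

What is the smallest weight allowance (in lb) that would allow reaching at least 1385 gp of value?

Minimise lb subject to total value ≥ 1385.
Taking ivory figurine + jade mask gives 1406 (≥ 1385) for 16 lb.
Below 16 lb the best achievable stays under 1385.

16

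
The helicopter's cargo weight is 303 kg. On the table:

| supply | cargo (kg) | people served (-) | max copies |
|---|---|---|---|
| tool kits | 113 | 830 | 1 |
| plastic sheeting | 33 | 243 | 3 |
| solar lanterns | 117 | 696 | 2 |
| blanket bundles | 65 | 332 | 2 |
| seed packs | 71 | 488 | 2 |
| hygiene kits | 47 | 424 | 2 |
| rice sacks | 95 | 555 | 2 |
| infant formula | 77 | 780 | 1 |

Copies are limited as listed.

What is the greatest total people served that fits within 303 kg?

2520

Density check — infant formula 10.13, hygiene kits 9.02, plastic sheeting 7.36 are the best per kg.
Taking the top-ratio supplies first gives 3×plastic sheeting + 2×hygiene kits + infant formula for 2357 (270 kg).
Replace plastic sheeting and hygiene kits with tool kits: the trade gains 163 net, giving 2520 at 303 kg.
Nothing else within 303 kg beats 2520.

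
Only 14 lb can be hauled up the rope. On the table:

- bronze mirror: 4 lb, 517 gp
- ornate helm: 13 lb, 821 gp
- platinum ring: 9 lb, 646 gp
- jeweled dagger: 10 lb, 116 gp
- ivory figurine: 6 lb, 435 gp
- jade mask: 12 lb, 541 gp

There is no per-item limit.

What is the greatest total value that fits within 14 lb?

Ranking by ratio (value/lb): bronze mirror 129.25, ivory figurine 72.50, platinum ring 71.78.
The ratio ordering already packs tightly: 3×bronze mirror, 12 lb, 1551.
Every other selection either busts 14 lb or fails to beat 1551.

1551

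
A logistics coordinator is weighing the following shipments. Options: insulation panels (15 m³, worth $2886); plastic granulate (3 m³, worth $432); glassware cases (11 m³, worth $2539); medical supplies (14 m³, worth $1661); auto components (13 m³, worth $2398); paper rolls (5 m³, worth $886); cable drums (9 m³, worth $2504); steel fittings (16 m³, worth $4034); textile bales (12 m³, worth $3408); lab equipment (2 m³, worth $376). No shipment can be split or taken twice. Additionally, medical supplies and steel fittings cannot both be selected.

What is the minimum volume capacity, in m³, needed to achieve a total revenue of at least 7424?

28

Minimise m³ subject to total revenue ≥ 7424.
steel fittings + textile bales: 7442 revenue at 28 m³.
Any bundle with less than 28 m³ falls short of 7424.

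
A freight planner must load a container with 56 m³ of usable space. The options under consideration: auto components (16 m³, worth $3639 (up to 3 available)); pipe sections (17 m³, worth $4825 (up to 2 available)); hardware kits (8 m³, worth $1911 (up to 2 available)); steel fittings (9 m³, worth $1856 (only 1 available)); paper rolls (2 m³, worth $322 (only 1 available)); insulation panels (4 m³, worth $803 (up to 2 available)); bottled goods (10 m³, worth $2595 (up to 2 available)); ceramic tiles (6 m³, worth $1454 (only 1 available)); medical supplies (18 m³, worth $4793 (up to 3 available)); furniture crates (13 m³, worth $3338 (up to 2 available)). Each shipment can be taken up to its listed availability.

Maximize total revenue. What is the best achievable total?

The ratio ordering already packs tightly: 2×pipe sections + insulation panels + medical supplies, 56 m³, 15246.
Every other selection either busts 56 m³ or exceeds an availability limit or fails to beat 15246.

15246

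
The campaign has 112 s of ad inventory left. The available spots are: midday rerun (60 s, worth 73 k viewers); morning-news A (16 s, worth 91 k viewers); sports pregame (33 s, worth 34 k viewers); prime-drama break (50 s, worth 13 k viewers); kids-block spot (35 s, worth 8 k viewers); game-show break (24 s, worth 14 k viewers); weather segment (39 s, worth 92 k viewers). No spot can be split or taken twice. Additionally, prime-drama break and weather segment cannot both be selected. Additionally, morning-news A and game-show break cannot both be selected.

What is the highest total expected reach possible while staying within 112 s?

Taking morning-news A + sports pregame + weather segment: 88 s used, 217 in expected reach.

217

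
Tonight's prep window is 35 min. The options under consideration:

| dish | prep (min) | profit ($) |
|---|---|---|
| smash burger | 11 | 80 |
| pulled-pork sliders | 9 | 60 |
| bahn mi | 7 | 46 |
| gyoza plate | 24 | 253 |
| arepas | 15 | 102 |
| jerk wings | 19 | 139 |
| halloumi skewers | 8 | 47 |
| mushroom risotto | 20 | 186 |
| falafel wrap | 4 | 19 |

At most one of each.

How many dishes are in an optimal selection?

2

Optimal total is 333.
smash burger + gyoza plate hits 333 at 35 min.
Any selection reaching 333 contains exactly 2 dishes.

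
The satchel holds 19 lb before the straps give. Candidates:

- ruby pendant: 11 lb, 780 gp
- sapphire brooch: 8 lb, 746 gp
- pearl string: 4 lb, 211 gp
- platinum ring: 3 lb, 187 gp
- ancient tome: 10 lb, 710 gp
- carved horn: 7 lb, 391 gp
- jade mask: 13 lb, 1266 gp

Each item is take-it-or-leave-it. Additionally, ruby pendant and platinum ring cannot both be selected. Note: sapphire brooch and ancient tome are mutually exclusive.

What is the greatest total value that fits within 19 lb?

The ratio heuristic lands on platinum ring + jade mask (1453) but leaves 3 lb idle.
Replace platinum ring and jade mask with ruby pendant + sapphire brooch: the trade gains 73 net, giving 1526 at 19 lb.

1526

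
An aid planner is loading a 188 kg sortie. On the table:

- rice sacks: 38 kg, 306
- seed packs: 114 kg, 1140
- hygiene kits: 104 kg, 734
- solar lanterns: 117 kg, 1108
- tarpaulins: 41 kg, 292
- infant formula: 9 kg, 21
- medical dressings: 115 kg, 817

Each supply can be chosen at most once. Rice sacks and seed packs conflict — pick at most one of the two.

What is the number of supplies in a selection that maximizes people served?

3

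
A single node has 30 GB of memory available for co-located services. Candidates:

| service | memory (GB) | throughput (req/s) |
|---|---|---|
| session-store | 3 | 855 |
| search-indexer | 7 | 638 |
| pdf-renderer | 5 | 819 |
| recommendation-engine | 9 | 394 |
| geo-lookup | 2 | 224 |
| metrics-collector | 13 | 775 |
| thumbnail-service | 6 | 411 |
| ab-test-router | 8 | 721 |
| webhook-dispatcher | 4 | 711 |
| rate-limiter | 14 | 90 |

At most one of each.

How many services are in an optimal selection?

6

Optimal total is 3968.
For example session-store + search-indexer + pdf-renderer + geo-lookup + ab-test-router + webhook-dispatcher achieves it, using 29 GB.
Every optimal selection uses 6 services.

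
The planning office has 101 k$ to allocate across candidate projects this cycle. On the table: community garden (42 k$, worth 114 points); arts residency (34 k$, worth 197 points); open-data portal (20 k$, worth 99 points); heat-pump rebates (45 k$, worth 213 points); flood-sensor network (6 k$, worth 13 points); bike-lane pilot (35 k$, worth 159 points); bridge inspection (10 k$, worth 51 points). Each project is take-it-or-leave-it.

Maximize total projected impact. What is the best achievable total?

The ratio heuristic lands on arts residency + open-data portal + bike-lane pilot + bridge inspection (506) but leaves 2 k$ idle.
The 45 k$ tied up in bike-lane pilot and bridge inspection is better spent on heat-pump rebates — total rises to 509 (99 k$).
Nothing else within 101 k$ beats 509.

509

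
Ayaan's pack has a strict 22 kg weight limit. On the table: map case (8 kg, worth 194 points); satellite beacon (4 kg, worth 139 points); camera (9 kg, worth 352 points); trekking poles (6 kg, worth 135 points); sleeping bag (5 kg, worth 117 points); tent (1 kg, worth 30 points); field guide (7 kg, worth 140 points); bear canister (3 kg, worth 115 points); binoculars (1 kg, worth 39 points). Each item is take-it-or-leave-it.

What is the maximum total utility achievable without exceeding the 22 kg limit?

762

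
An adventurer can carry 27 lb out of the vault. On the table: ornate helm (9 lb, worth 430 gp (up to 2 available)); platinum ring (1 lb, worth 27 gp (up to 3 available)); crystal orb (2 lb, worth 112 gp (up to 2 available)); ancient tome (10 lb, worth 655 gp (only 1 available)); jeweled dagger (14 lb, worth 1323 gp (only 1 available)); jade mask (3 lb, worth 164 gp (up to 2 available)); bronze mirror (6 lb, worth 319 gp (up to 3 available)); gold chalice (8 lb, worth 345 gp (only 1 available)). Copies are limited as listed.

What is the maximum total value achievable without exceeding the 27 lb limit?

Ranking by ratio (value/lb): jeweled dagger 94.50, ancient tome 65.50, crystal orb 56.00, jade mask 54.67.
Greedy by ratio would take platinum ring + crystal orb + ancient tome + jeweled dagger: 27 lb used, total 2117.
The 3 lb tied up in platinum ring and crystal orb is better spent on jade mask — total rises to 2142 (27 lb).

2142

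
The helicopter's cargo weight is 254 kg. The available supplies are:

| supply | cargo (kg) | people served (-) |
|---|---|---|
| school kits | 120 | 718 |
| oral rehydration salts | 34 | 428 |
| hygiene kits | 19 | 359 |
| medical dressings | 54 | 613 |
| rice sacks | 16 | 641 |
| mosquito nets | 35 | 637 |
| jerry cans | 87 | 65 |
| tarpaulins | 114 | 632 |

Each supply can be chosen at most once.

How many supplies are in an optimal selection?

5

Best achievable people served is 2968.
For example school kits + hygiene kits + medical dressings + rice sacks + mosquito nets achieves it, using 244 kg.
Every optimal selection uses 5 supplies.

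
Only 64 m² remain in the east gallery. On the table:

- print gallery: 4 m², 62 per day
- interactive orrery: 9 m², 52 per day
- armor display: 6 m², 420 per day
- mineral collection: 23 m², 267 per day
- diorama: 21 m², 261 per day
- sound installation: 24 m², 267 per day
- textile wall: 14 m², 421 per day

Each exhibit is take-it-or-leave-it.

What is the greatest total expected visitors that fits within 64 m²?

1369

Taking the top-ratio exhibits first gives print gallery + interactive orrery + armor display + diorama + textile wall for 1216 (54 m²).
The 13 m² tied up in print gallery and interactive orrery is better spent on mineral collection — total rises to 1369 (64 m²).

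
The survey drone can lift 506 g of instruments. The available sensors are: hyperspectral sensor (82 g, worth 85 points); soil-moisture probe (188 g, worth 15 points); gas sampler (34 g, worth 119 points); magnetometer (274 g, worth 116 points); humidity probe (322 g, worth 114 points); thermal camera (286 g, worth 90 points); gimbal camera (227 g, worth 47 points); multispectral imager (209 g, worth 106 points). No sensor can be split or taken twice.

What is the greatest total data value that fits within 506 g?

By data value per g: gas sampler 3.50, hyperspectral sensor 1.04, multispectral imager 0.51, magnetometer 0.42 lead.
Greedy by ratio would take hyperspectral sensor + gas sampler + multispectral imager: 325 g used, total 310.
Dropping multispectral imager frees 209 g; slotting in magnetometer (274 g) lifts the total to 320 at 390 g.
Runner-up hyperspectral sensor + gas sampler + humidity probe tops out at 318.

320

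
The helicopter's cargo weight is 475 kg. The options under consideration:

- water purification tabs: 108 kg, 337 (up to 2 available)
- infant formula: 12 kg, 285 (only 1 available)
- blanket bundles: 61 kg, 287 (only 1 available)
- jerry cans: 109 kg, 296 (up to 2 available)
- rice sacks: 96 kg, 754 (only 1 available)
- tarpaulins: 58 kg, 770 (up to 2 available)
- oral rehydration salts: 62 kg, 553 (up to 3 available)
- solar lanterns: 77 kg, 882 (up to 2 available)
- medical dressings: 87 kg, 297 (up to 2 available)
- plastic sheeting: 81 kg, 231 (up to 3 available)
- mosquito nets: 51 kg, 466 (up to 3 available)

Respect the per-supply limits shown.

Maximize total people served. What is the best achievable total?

5248

Taking the top-ratio supplies first gives infant formula + 2×tarpaulins + 2×solar lanterns + 3×mosquito nets for 4987 (435 kg).
The 153 kg tied up in 3×mosquito nets is better spent on 3×oral rehydration salts — total rises to 5248 (468 kg).
Nothing else within 475 kg beats 5248.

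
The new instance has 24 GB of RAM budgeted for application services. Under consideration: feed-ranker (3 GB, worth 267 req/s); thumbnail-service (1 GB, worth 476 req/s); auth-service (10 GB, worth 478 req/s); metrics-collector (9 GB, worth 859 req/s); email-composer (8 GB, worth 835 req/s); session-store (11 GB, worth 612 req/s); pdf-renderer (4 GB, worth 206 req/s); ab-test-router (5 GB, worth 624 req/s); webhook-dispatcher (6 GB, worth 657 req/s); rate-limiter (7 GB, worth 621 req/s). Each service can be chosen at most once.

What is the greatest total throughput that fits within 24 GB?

2883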